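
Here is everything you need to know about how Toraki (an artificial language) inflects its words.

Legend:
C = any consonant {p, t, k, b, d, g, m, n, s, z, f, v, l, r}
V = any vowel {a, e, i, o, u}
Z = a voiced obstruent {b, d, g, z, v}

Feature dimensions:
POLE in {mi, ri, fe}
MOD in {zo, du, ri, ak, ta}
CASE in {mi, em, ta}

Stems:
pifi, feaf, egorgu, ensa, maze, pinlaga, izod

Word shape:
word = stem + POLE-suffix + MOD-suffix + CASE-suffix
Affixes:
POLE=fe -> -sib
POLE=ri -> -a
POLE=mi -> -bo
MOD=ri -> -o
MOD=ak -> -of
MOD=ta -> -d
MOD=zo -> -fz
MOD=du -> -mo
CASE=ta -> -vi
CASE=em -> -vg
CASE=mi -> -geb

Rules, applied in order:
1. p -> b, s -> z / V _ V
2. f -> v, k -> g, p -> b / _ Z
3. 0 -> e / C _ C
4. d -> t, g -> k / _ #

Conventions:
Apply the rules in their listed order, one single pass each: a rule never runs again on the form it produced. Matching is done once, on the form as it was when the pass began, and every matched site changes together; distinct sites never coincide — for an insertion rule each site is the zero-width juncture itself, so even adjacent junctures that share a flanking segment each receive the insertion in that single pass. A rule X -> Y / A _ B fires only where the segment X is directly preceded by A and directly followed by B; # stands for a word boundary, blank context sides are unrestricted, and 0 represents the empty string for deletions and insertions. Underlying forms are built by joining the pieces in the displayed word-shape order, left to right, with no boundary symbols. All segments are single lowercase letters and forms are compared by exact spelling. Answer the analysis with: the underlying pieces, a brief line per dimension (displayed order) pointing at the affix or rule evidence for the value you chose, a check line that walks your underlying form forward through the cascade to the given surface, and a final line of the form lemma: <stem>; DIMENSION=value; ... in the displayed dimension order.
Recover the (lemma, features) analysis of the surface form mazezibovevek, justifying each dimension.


underlying: maze-sib-of-vg
POLE=fe - signalled by the affix -sib
MOD=ak - signalled by the affix -of
CASE=em - signalled by the affix -vg
check: mazesibofvg -> mazezibofvg -> mazezibovvg -> mazeziboveveg -> mazezibovevek
lemma: maze; POLE=fe; MOD=ak; CASE=em


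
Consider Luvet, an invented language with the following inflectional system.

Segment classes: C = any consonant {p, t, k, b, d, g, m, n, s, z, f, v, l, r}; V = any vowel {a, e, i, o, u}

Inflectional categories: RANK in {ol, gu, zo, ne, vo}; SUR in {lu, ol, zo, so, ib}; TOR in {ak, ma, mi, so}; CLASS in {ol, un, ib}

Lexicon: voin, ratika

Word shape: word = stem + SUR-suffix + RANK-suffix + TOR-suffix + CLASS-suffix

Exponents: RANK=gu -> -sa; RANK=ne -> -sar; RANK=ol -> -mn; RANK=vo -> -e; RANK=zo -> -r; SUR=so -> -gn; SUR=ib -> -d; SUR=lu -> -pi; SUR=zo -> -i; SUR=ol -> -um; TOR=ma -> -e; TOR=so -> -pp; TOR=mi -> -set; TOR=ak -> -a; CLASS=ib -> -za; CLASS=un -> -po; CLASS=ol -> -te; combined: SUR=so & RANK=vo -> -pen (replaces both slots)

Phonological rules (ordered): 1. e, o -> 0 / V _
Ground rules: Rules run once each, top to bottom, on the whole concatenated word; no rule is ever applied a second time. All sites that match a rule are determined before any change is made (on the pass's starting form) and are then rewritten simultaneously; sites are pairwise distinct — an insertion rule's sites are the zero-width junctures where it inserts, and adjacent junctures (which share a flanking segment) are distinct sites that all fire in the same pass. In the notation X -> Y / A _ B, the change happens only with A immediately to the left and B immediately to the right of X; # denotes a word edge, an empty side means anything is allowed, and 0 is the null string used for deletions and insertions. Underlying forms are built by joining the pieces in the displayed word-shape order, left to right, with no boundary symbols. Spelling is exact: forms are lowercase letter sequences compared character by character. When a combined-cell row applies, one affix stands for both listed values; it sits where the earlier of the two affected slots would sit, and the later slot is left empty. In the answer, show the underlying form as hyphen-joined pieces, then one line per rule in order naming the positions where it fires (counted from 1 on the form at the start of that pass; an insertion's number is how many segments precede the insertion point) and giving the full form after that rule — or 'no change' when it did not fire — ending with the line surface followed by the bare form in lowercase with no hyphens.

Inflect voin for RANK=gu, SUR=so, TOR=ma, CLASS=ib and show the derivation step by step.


underlying: voin-gn-sa-e-za
1. e, o -> 0 / V _: fires at position(s) 9: voingnsaza
surface: voingnsaza


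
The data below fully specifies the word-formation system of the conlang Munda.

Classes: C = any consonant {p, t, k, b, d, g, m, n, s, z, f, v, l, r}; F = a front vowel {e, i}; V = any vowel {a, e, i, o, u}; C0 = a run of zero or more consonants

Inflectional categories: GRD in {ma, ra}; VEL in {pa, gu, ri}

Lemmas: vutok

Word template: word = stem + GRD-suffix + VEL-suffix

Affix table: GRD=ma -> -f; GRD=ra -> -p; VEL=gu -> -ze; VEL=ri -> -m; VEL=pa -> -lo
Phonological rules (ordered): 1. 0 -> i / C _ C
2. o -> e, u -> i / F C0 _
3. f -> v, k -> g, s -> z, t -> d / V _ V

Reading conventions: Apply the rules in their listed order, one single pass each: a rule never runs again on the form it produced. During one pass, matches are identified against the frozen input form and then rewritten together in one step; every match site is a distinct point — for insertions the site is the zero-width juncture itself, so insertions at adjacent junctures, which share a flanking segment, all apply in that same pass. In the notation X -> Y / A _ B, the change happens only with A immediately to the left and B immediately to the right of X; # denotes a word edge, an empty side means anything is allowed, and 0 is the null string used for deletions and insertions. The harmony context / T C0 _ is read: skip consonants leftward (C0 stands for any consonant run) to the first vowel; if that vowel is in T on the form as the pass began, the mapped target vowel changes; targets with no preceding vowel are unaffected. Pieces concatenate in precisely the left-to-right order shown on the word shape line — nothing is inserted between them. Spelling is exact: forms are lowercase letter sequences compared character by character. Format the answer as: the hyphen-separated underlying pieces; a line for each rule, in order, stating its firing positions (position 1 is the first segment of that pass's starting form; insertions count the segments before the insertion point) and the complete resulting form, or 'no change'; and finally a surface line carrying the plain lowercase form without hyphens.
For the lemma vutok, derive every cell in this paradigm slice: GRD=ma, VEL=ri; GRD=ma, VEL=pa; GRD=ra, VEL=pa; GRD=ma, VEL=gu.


cell GRD=ma, VEL=ri:
underlying: vutok-f-m
1. 0 -> i / C _ C: inserts after position(s) 5, 6: vutokifim
2. o -> e, u -> i / F C0 _: no change
3. f -> v, k -> g, s -> z, t -> d / V _ V: fires at position(s) 3, 5, 7: vudogivim
surface: vudogivim

cell GRD=ma, VEL=pa:
underlying: vutok-f-lo
1. 0 -> i / C _ C: inserts after position(s) 5, 6: vutokifilo
2. o -> e, u -> i / F C0 _: fires at position(s) 10: vutokifile
3. f -> v, k -> g, s -> z, t -> d / V _ V: fires at position(s) 3, 5, 7: vudogivile
surface: vudogivile

cell GRD=ra, VEL=pa:
underlying: vutok-p-lo
1. 0 -> i / C _ C: inserts after position(s) 5, 6: vutokipilo
2. o -> e, u -> i / F C0 _: fires at position(s) 10: vutokipile
3. f -> v, k -> g, s -> z, t -> d / V _ V: fires at position(s) 3, 5: vudogipile
surface: vudogipile

cell GRD=ma, VEL=gu:
underlying: vutok-f-ze
1. 0 -> i / C _ C: inserts after position(s) 5, 6: vutokifize
2. o -> e, u -> i / F C0 _: no change
3. f -> v, k -> g, s -> z, t -> d / V _ V: fires at position(s) 3, 5, 7: vudogivize
surface: vudogivize


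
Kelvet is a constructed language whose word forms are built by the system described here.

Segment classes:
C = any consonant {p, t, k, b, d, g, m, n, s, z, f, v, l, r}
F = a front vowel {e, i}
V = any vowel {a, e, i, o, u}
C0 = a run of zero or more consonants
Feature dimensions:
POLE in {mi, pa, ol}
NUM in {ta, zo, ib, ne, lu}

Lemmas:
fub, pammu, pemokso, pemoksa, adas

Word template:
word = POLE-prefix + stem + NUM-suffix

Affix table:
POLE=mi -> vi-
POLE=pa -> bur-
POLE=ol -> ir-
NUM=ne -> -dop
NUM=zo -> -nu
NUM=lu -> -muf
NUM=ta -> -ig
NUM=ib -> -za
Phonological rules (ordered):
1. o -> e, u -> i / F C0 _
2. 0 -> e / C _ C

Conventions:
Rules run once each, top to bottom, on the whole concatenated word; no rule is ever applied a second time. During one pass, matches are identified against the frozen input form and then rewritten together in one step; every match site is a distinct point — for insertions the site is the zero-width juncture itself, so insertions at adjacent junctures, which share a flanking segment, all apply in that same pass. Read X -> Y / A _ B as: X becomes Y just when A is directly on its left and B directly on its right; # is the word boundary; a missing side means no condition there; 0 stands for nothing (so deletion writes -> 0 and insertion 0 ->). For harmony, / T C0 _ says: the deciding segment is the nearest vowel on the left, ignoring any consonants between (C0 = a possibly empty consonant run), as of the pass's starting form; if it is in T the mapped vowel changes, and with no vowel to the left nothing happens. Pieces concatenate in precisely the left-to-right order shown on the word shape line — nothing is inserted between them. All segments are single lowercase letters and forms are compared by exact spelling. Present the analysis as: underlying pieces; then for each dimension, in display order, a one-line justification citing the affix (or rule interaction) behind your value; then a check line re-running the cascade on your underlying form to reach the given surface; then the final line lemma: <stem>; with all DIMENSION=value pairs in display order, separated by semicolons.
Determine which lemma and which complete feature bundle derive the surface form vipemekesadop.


underlying: vi-pemoksa-dop
POLE=mi - signalled by the affix vi-
NUM=ne - signalled by the affix -dop
check: vipemoksadop -> vipemeksadop -> vipemekesadop
lemma: pemoksa; POLE=mi; NUM=ne


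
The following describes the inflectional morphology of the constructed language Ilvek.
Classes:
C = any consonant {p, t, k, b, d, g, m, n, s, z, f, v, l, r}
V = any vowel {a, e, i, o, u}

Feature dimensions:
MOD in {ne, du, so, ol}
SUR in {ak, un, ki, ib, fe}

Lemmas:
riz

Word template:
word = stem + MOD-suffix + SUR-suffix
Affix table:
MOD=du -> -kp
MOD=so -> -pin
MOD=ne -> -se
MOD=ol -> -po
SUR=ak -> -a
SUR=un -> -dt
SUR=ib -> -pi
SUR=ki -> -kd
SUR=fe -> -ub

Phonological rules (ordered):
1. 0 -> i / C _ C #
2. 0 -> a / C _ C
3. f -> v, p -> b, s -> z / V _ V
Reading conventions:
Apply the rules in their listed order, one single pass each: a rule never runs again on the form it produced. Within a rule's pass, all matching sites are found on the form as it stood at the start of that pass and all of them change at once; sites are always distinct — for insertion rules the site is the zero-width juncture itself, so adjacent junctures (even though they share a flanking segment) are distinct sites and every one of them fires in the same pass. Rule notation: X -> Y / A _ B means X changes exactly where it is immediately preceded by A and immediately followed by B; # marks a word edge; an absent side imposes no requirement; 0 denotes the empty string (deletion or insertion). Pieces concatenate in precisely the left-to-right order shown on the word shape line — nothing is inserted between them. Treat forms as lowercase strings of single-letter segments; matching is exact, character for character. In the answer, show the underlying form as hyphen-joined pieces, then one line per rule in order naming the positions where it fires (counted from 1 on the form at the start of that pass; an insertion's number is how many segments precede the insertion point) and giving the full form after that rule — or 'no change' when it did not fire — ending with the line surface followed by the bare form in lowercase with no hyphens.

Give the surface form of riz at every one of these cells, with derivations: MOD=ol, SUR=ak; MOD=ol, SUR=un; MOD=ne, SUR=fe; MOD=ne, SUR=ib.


cell MOD=ol, SUR=ak:
underlying: riz-po-a
1. 0 -> i / C _ C #: no change
2. 0 -> a / C _ C: inserts after position(s) 3: rizapoa
3. f -> v, p -> b, s -> z / V _ V: fires at position(s) 5: rizaboa
surface: rizaboa

cell MOD=ol, SUR=un:
underlying: riz-po-dt
1. 0 -> i / C _ C #: inserts after position(s) 6: rizpodit
2. 0 -> a / C _ C: inserts after position(s) 3: rizapodit
3. f -> v, p -> b, s -> z / V _ V: fires at position(s) 5: rizabodit
surface: rizabodit

cell MOD=ne, SUR=fe:
underlying: riz-se-ub
1. 0 -> i / C _ C #: no change
2. 0 -> a / C _ C: inserts after position(s) 3: rizaseub
3. f -> v, p -> b, s -> z / V _ V: fires at position(s) 5: rizazeub
surface: rizazeub

cell MOD=ne, SUR=ib:
underlying: riz-se-pi
1. 0 -> i / C _ C #: no change
2. 0 -> a / C _ C: inserts after position(s) 3: rizasepi
3. f -> v, p -> b, s -> z / V _ V: fires at position(s) 5, 7: rizazebi
surface: rizazebi


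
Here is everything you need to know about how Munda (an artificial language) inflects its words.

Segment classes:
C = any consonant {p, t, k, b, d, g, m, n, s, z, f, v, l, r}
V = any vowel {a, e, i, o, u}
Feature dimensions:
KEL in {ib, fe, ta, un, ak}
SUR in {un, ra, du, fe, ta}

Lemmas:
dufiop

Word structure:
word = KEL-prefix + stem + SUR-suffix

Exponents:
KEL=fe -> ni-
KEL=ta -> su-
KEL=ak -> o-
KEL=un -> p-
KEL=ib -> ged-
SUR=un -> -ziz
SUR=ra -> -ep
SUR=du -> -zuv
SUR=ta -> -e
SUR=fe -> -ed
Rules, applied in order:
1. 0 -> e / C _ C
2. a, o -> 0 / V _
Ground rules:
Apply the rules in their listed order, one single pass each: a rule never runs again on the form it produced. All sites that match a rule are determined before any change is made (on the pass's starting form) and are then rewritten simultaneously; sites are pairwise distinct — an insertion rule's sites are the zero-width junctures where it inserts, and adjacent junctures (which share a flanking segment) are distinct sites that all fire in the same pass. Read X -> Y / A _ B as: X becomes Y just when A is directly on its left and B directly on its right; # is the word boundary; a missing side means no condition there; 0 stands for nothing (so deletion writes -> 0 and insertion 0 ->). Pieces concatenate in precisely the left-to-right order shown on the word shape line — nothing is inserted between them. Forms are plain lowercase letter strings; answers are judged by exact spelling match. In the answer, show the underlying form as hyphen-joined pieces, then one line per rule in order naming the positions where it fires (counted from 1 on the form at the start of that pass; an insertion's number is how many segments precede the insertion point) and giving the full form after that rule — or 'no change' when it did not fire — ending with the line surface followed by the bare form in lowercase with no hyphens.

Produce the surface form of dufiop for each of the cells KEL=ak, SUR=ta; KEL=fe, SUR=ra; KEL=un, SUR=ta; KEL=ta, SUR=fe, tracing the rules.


cell KEL=ak, SUR=ta:
underlying: o-dufiop-e
1. 0 -> e / C _ C: no change
2. a, o -> 0 / V _: fires at position(s) 6: odufipe
surface: odufipe

cell KEL=fe, SUR=ra:
underlying: ni-dufiop-ep
1. 0 -> e / C _ C: no change
2. a, o -> 0 / V _: fires at position(s) 7: nidufipep
surface: nidufipep

cell KEL=un, SUR=ta:
underlying: p-dufiop-e
1. 0 -> e / C _ C: inserts after position(s) 1: pedufiope
2. a, o -> 0 / V _: fires at position(s) 7: pedufipe
surface: pedufipe

cell KEL=ta, SUR=fe:
underlying: su-dufiop-ed
1. 0 -> e / C _ C: no change
2. a, o -> 0 / V _: fires at position(s) 7: sudufiped
surface: sudufiped


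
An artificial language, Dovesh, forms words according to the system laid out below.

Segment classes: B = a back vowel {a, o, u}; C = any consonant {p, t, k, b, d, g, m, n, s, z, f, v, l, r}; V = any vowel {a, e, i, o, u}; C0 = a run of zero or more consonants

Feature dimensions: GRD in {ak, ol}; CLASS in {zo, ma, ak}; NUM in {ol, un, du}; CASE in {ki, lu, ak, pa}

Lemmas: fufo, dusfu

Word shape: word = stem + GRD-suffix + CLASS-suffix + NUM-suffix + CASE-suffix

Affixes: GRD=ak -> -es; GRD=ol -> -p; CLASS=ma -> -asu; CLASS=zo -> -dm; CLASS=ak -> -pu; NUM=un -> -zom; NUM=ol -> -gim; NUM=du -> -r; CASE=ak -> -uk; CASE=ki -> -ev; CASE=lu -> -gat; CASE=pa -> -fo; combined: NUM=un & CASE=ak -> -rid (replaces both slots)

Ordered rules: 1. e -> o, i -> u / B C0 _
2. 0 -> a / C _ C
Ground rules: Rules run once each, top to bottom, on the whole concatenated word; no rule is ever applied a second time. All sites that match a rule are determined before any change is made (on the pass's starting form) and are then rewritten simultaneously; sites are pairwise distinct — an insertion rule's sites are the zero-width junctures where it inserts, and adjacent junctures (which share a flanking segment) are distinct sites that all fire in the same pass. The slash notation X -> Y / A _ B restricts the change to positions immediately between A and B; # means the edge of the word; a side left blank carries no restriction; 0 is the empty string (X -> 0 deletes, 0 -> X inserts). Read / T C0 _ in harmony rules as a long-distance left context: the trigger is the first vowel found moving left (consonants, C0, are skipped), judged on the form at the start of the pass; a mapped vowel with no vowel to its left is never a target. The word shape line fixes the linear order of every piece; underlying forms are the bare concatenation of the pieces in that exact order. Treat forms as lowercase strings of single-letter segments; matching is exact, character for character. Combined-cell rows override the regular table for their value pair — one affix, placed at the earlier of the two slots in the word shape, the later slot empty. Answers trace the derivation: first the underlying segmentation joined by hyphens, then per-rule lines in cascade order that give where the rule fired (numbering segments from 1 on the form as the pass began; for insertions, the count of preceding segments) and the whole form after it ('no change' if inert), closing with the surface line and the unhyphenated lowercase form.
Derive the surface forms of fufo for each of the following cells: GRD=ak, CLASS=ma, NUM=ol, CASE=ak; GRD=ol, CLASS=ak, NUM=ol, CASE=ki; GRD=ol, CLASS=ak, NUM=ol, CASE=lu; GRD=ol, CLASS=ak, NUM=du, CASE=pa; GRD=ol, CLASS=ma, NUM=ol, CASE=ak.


cell GRD=ak, CLASS=ma, NUM=ol, CASE=ak:
underlying: fufo-es-asu-gim-uk
1. e -> o, i -> u / B C0 _: fires at position(s) 5, 11: fufoosasugumuk
2. 0 -> a / C _ C: no change
surface: fufoosasugumuk

cell GRD=ol, CLASS=ak, NUM=ol, CASE=ki:
underlying: fufo-p-pu-gim-ev
1. e -> o, i -> u / B C0 _: fires at position(s) 9: fufoppugumev
2. 0 -> a / C _ C: inserts after position(s) 5: fufopapugumev
surface: fufopapugumev

cell GRD=ol, CLASS=ak, NUM=ol, CASE=lu:
underlying: fufo-p-pu-gim-gat
1. e -> o, i -> u / B C0 _: fires at position(s) 9: fufoppugumgat
2. 0 -> a / C _ C: inserts after position(s) 5, 10: fufopapugumagat
surface: fufopapugumagat

cell GRD=ol, CLASS=ak, NUM=du, CASE=pa:
underlying: fufo-p-pu-r-fo
1. e -> o, i -> u / B C0 _: no change
2. 0 -> a / C _ C: inserts after position(s) 5, 8: fufopapurafo
surface: fufopapurafo

cell GRD=ol, CLASS=ma, NUM=ol, CASE=ak:
underlying: fufo-p-asu-gim-uk
1. e -> o, i -> u / B C0 _: fires at position(s) 10: fufopasugumuk
2. 0 -> a / C _ C: no change
surface: fufopasugumuk


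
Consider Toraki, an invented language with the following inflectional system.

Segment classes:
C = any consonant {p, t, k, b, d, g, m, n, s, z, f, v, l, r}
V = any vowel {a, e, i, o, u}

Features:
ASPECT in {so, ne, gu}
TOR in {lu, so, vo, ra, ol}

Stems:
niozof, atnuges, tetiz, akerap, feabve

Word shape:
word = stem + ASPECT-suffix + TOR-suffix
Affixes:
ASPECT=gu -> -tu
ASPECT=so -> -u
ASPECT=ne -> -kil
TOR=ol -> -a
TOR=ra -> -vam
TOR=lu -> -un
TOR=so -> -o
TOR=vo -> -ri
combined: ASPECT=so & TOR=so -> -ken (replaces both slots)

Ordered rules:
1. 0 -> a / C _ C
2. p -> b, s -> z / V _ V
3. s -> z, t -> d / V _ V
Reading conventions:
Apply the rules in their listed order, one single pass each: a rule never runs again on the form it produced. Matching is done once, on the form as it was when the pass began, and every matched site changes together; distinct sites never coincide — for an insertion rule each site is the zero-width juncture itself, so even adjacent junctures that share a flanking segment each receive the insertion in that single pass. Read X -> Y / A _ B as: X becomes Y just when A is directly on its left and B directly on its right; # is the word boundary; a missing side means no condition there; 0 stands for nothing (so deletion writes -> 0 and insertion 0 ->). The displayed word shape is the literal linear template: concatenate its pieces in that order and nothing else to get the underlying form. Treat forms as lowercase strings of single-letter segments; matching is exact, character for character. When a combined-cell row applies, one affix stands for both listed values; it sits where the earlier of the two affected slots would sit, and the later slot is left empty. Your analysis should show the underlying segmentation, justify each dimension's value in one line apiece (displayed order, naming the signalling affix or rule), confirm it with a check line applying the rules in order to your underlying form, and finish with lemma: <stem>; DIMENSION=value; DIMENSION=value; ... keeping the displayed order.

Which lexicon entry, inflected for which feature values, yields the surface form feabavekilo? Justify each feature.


underlying: feabve-kil-o
ASPECT=ne - signalled by the affix -kil
TOR=so - signalled by the affix -o
check: feabvekilo -> feabavekilo -> feabavekilo -> feabavekilo
lemma: feabve; ASPECT=ne; TOR=so


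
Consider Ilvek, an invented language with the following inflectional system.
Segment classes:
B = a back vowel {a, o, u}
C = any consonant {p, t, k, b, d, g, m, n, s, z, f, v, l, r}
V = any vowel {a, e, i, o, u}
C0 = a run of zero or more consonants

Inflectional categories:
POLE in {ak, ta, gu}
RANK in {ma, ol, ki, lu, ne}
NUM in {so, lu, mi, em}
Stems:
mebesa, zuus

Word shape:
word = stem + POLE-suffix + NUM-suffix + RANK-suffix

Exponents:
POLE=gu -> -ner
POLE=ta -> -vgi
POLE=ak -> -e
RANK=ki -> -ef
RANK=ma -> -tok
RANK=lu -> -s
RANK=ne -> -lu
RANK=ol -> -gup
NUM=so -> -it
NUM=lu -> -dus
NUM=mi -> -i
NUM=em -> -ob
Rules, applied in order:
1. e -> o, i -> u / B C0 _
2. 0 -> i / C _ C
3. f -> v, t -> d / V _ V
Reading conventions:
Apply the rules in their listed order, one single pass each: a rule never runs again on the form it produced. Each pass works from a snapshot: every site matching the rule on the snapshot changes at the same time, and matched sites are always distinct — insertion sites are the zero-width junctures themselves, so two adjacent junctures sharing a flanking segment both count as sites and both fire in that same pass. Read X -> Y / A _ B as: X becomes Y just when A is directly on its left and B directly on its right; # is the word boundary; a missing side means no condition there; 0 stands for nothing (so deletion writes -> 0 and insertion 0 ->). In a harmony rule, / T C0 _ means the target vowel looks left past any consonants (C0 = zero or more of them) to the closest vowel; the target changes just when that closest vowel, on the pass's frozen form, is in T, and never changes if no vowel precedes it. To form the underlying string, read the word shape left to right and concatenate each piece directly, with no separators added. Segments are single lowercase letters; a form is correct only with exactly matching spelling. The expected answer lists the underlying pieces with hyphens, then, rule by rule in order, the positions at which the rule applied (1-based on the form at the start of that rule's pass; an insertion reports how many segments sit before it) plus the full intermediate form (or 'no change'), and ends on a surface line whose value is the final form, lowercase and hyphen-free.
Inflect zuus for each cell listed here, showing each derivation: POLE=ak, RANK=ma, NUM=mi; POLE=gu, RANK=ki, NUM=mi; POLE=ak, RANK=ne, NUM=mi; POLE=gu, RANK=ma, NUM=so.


cell POLE=ak, RANK=ma, NUM=mi:
underlying: zuus-e-i-tok
1. e -> o, i -> u / B C0 _: fires at position(s) 5: zuusoitok
2. 0 -> i / C _ C: no change
3. f -> v, t -> d / V _ V: fires at position(s) 7: zuusoidok
surface: zuusoidok

cell POLE=gu, RANK=ki, NUM=mi:
underlying: zuus-ner-i-ef
1. e -> o, i -> u / B C0 _: fires at position(s) 6: zuusnorief
2. 0 -> i / C _ C: inserts after position(s) 4: zuusinorief
3. f -> v, t -> d / V _ V: no change
surface: zuusinorief

cell POLE=ak, RANK=ne, NUM=mi:
underlying: zuus-e-i-lu
1. e -> o, i -> u / B C0 _: fires at position(s) 5: zuusoilu
2. 0 -> i / C _ C: no change
3. f -> v, t -> d / V _ V: no change
surface: zuusoilu

cell POLE=gu, RANK=ma, NUM=so:
underlying: zuus-ner-it-tok
1. e -> o, i -> u / B C0 _: fires at position(s) 6: zuusnorittok
2. 0 -> i / C _ C: inserts after position(s) 4, 9: zuusinorititok
3. f -> v, t -> d / V _ V: fires at position(s) 10, 12: zuusinorididok
surface: zuusinorididok


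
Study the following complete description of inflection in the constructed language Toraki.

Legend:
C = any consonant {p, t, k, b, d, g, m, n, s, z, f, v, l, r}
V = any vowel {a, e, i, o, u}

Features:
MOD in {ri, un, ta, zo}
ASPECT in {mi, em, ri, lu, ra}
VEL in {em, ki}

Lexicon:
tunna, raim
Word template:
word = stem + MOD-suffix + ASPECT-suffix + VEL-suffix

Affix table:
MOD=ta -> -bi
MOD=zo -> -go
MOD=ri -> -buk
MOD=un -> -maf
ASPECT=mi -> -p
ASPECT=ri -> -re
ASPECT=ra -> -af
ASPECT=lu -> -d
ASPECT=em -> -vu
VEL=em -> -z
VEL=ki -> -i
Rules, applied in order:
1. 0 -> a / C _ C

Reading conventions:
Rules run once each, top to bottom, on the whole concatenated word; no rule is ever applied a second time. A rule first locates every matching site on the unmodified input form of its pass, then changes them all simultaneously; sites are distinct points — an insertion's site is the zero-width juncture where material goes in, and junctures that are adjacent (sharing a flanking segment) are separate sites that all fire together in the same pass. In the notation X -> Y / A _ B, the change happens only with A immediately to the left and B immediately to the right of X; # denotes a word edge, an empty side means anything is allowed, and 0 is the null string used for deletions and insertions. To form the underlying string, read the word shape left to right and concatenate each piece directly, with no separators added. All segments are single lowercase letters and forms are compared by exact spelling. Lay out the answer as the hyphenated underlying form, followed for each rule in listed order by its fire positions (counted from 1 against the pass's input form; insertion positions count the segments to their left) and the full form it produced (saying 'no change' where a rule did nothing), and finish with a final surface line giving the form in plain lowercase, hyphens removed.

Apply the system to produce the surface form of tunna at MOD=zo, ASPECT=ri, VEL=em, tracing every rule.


underlying: tunna-go-re-z
1. 0 -> a / C _ C: inserts after position(s) 3: tunanagorez
surface: tunanagorez


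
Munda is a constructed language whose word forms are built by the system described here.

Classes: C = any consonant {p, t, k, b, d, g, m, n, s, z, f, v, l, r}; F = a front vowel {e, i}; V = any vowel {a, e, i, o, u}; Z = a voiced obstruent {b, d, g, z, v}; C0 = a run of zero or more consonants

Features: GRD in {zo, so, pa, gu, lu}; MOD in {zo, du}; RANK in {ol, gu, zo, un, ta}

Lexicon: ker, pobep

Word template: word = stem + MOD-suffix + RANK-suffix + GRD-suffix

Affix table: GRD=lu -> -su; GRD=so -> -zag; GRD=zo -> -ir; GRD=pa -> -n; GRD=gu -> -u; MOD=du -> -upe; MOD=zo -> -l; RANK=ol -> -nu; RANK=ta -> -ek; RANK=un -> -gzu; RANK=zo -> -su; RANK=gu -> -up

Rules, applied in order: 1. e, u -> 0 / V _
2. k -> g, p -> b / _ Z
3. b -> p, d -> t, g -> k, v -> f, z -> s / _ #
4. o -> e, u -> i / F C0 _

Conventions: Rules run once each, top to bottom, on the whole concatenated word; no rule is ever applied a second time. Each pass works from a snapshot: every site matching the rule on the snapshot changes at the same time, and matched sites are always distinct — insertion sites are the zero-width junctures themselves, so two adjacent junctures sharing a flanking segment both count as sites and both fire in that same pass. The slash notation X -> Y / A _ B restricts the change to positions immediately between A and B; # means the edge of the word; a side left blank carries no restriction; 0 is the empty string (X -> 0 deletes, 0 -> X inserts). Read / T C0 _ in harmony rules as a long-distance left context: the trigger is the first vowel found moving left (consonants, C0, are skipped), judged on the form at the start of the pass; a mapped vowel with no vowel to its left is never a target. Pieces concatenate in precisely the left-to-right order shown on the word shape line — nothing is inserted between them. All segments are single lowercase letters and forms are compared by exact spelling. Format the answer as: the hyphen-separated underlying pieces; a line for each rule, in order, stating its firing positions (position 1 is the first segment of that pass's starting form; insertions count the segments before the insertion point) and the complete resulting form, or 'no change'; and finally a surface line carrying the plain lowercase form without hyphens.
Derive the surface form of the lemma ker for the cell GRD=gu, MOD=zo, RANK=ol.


underlying: ker-l-nu-u
1. e, u -> 0 / V _: fires at position(s) 7: kerlnu
2. k -> g, p -> b / _ Z: no change
3. b -> p, d -> t, g -> k, v -> f, z -> s / _ #: no change
4. o -> e, u -> i / F C0 _: fires at position(s) 6: kerlni
surface: kerlni


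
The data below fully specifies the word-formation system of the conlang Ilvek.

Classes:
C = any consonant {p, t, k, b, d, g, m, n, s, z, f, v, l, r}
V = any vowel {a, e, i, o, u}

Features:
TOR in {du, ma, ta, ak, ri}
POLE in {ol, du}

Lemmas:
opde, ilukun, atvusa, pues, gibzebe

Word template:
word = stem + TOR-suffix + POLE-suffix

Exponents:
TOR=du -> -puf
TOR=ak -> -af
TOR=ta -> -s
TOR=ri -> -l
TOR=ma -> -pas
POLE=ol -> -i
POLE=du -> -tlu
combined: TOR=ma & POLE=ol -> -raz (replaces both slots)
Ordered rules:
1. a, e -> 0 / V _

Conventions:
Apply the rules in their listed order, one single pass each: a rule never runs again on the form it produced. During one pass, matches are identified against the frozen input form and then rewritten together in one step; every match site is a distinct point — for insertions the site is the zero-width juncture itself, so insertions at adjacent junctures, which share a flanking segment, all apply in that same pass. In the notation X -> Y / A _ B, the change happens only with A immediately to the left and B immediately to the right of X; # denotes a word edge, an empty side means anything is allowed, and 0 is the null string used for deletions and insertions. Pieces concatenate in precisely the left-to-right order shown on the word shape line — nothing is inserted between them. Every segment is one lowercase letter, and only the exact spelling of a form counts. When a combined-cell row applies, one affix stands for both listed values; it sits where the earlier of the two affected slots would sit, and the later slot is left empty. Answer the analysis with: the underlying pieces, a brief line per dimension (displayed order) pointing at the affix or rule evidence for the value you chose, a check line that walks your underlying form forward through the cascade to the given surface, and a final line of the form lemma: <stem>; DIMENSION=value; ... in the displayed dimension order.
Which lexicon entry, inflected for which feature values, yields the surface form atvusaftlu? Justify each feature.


underlying: atvusa-af-tlu
TOR=ak - signalled by the affix -af
POLE=du - signalled by the affix -tlu
check: atvusaaftlu -> atvusaftlu
lemma: atvusa; TOR=ak; POLE=du


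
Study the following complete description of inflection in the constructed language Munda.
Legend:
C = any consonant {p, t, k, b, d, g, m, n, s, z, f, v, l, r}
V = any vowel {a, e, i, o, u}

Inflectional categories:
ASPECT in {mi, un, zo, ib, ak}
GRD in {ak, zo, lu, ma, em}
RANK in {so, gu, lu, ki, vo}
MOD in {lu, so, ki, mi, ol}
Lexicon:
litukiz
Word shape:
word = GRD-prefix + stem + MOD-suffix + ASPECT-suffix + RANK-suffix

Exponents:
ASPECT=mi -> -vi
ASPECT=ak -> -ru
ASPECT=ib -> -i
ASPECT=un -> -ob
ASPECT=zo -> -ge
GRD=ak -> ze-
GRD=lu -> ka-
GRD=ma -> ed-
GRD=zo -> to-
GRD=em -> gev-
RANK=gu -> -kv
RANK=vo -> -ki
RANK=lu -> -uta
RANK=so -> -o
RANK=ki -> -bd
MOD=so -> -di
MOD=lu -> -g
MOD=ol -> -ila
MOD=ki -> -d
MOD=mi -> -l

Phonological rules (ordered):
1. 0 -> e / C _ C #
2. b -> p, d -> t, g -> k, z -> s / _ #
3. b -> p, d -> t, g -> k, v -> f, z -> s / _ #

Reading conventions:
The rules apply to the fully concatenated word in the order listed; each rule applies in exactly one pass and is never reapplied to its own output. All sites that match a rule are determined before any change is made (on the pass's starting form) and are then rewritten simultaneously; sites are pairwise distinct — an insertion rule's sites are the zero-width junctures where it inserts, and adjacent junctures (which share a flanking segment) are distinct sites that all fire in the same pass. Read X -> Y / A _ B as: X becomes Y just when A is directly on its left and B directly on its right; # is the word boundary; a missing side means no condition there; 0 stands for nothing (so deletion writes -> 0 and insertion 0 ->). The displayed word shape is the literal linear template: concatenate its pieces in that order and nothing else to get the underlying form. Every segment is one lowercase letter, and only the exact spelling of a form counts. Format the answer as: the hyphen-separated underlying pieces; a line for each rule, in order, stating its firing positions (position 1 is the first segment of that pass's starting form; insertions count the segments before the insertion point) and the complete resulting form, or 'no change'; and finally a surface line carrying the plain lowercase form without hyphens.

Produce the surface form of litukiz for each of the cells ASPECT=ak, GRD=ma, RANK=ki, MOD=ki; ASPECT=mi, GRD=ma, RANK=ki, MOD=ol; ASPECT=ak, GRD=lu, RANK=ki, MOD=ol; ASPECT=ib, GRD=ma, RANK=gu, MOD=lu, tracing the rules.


cell ASPECT=ak, GRD=ma, RANK=ki, MOD=ki:
underlying: ed-litukiz-d-ru-bd
1. 0 -> e / C _ C #: inserts after position(s) 13: edlitukizdrubed
2. b -> p, d -> t, g -> k, z -> s / _ #: fires at position(s) 15: edlitukizdrubet
3. b -> p, d -> t, g -> k, v -> f, z -> s / _ #: no change
surface: edlitukizdrubet

cell ASPECT=mi, GRD=ma, RANK=ki, MOD=ol:
underlying: ed-litukiz-ila-vi-bd
1. 0 -> e / C _ C #: inserts after position(s) 15: edlitukizilavibed
2. b -> p, d -> t, g -> k, z -> s / _ #: fires at position(s) 17: edlitukizilavibet
3. b -> p, d -> t, g -> k, v -> f, z -> s / _ #: no change
surface: edlitukizilavibet

cell ASPECT=ak, GRD=lu, RANK=ki, MOD=ol:
underlying: ka-litukiz-ila-ru-bd
1. 0 -> e / C _ C #: inserts after position(s) 15: kalitukizilarubed
2. b -> p, d -> t, g -> k, z -> s / _ #: fires at position(s) 17: kalitukizilarubet
3. b -> p, d -> t, g -> k, v -> f, z -> s / _ #: no change
surface: kalitukizilarubet

cell ASPECT=ib, GRD=ma, RANK=gu, MOD=lu:
underlying: ed-litukiz-g-i-kv
1. 0 -> e / C _ C #: inserts after position(s) 12: edlitukizgikev
2. b -> p, d -> t, g -> k, z -> s / _ #: no change
3. b -> p, d -> t, g -> k, v -> f, z -> s / _ #: fires at position(s) 14: edlitukizgikef
surface: edlitukizgikef


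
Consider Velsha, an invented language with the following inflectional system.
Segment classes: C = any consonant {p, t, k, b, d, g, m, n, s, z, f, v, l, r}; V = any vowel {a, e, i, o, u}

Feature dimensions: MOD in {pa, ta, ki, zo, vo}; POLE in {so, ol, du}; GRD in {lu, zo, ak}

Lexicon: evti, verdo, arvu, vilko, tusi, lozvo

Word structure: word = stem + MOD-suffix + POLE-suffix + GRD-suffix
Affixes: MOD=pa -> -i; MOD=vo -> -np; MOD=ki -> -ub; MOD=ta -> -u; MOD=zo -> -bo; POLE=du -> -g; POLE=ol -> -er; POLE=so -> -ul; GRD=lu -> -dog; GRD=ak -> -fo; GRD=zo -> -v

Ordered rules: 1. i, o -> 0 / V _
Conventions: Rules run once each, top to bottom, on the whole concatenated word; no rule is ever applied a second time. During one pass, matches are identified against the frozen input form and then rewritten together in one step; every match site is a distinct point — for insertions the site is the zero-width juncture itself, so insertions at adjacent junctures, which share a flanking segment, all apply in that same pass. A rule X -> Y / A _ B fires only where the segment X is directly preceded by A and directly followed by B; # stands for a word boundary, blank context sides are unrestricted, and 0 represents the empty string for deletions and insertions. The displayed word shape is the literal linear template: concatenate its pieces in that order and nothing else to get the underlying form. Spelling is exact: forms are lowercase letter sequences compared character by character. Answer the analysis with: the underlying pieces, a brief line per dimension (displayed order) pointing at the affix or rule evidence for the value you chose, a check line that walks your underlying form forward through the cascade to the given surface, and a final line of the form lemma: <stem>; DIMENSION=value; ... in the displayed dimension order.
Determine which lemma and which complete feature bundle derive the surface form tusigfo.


underlying: tusi-i-g-fo
MOD=pa - signalled by the affix -i
POLE=du - signalled by the affix -g
GRD=ak - signalled by the affix -fo
check: tusiigfo -> tusigfo
lemma: tusi; MOD=pa; POLE=du; GRD=ak


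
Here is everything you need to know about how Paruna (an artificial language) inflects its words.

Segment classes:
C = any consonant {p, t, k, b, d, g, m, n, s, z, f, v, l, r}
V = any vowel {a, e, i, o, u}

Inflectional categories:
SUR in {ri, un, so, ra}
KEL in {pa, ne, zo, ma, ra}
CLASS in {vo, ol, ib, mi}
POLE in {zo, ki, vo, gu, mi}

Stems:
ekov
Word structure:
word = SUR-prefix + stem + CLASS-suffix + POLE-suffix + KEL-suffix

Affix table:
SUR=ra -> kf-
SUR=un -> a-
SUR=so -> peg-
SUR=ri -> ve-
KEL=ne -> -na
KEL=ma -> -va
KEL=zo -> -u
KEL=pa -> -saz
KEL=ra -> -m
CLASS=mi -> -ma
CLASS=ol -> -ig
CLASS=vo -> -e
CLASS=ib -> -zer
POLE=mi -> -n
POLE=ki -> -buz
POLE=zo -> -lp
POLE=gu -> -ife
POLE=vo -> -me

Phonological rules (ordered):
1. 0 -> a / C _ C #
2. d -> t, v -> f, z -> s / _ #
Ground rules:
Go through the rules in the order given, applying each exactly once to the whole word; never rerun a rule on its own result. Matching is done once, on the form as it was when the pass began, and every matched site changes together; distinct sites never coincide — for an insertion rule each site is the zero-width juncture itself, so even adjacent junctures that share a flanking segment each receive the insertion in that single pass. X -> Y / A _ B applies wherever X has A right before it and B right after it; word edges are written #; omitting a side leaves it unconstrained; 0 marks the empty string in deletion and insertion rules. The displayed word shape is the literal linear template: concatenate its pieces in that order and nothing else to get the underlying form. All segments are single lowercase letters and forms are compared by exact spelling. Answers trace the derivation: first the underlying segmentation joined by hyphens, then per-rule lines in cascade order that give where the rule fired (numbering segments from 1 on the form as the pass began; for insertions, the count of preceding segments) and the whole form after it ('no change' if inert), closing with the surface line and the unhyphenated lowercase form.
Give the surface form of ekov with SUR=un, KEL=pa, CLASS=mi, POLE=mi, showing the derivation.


underlying: a-ekov-ma-n-saz
1. 0 -> a / C _ C #: no change
2. d -> t, v -> f, z -> s / _ #: fires at position(s) 11: aekovmansas
surface: aekovmansas
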